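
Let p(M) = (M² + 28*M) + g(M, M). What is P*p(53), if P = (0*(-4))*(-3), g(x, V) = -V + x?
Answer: 0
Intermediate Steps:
g(x, V) = x - V
p(M) = M² + 28*M (p(M) = (M² + 28*M) + (M - M) = (M² + 28*M) + 0 = M² + 28*M)
P = 0 (P = 0*(-3) = 0)
P*p(53) = 0*(53*(28 + 53)) = 0*(53*81) = 0*4293 = 0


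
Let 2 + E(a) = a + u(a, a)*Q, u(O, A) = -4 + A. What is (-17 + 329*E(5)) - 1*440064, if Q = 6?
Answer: -437120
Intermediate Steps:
E(a) = -26 + 7*a (E(a) = -2 + (a + (-4 + a)*6) = -2 + (a + (-24 + 6*a)) = -2 + (-24 + 7*a) = -26 + 7*a)
(-17 + 329*E(5)) - 1*440064 = (-17 + 329*(-26 + 7*5)) - 1*440064 = (-17 + 329*(-26 + 35)) - 440064 = (-17 + 329*9) - 440064 = (-17 + 2961) - 440064 = 2944 - 440064 = -437120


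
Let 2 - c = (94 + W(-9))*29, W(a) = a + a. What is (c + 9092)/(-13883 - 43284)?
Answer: -6890/57167 ≈ -0.12052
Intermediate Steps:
W(a) = 2*a
c = -2202 (c = 2 - (94 + 2*(-9))*29 = 2 - (94 - 18)*29 = 2 - 76*29 = 2 - 1*2204 = 2 - 2204 = -2202)
(c + 9092)/(-13883 - 43284) = (-2202 + 9092)/(-13883 - 43284) = 6890/(-57167) = 6890*(-1/57167) = -6890/57167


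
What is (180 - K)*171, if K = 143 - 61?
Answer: 16758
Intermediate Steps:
K = 82
(180 - K)*171 = (180 - 1*82)*171 = (180 - 82)*171 = 98*171 = 16758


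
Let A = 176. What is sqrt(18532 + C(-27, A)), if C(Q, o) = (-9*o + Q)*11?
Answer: sqrt(811) ≈ 28.478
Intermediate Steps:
C(Q, o) = -99*o + 11*Q (C(Q, o) = (Q - 9*o)*11 = -99*o + 11*Q)
sqrt(18532 + C(-27, A)) = sqrt(18532 + (-99*176 + 11*(-27))) = sqrt(18532 + (-17424 - 297)) = sqrt(18532 - 17721) = sqrt(811)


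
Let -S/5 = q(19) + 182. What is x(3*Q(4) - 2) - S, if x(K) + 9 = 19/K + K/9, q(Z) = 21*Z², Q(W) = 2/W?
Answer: 697823/18 ≈ 38768.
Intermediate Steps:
x(K) = -9 + 19/K + K/9 (x(K) = -9 + (19/K + K/9) = -9 + 19/K + K/9)
S = -38815 (S = -5*(21*19² + 182) = -5*(21*361 + 182) = -5*(7581 + 182) = -5*7763 = -38815)
x(3*Q(4) - 2) - S = (-9 + 19/(3*(2/4) - 2) + (3*(2/4) - 2)/9) - 1*(-38815) = (-9 + 19/(3*(2*(¼)) - 2) + (3*(2*(¼)) - 2)/9) + 38815 = (-9 + 19/(3*(½) - 2) + (3*(½) - 2)/9) + 38815 = (-9 + 19/(3/2 - 2) + (3/2 - 2)/9) + 38815 = (-9 + 19/(-½) + (⅑)*(-½)) + 38815 = (-9 + 19*(-2) - 1/18) + 38815 = (-9 - 38 - 1/18) + 38815 = -847/18 + 38815 = 697823/18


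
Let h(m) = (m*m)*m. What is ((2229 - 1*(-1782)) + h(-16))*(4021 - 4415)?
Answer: 33490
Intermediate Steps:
h(m) = m³ (h(m) = m²*m = m³)
((2229 - 1*(-1782)) + h(-16))*(4021 - 4415) = ((2229 - 1*(-1782)) + (-16)³)*(4021 - 4415) = ((2229 + 1782) - 4096)*(-394) = (4011 - 4096)*(-394) = -85*(-394) = 33490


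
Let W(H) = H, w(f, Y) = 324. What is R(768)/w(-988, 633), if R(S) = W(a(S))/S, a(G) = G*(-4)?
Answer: -1/81 ≈ -0.012346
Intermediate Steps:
a(G) = -4*G
R(S) = -4 (R(S) = (-4*S)/S = -4)
R(768)/w(-988, 633) = -4/324 = -4*1/324 = -1/81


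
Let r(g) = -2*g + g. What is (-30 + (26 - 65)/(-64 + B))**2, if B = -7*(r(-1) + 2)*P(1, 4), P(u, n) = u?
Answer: 6305121/7225 ≈ 872.68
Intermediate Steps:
r(g) = -g
B = -21 (B = -7*(-1*(-1) + 2) = -7*(1 + 2) = -21 ≈ -21.000)
(-30 + (26 - 65)/(-64 + B))**2 = (-30 + (26 - 65)/(-64 - 21))**2 = (-30 - 39/(-85))**2 = (-30 - 39*(-1/85))**2 = (-30 + 39/85)**2 = (-2511/85)**2 = 6305121/7225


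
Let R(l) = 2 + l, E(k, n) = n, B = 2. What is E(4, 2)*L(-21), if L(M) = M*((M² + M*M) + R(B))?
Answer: -37212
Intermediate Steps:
L(M) = M*(4 + 2*M²) (L(M) = M*((M² + M*M) + (2 + 2)) = M*((M² + M²) + 4) = M*(2*M² + 4) = M*(4 + 2*M²))
E(4, 2)*L(-21) = 2*(2*(-21)*(2 + (-21)²)) = 2*(2*(-21)*(2 + 441)) = 2*(2*(-21)*443) = 2*(-18606) = -37212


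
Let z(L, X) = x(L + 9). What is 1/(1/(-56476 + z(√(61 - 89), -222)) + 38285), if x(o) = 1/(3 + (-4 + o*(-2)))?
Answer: 28879407124532939/1105648101251386770554 + I*√7/552824050625693385277 ≈ 2.612e-5 + 4.7859e-21*I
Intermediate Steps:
x(o) = 1/(-1 - 2*o) (x(o) = 1/(3 + (-4 - 2*o)) = 1/(-1 - 2*o))
z(L, X) = -1/(19 + 2*L) (z(L, X) = -1/(1 + 2*(L + 9)) = -1/(1 + 2*(9 + L)) = -1/(1 + (18 + 2*L)) = -1/(19 + 2*L))
1/(1/(-56476 + z(√(61 - 89), -222)) + 38285) = 1/(1/(-56476 - 1/(19 + 2*√(61 - 89))) + 38285) = 1/(1/(-56476 - 1/(19 + 2*√(-28))) + 38285) = 1/(1/(-56476 - 1/(19 + 2*(2*I*√7))) + 38285) = 1/(1/(-56476 - 1/(19 + 4*I*√7)) + 38285) = 1/(38285 + 1/(-56476 - 1/(19 + 4*I*√7)))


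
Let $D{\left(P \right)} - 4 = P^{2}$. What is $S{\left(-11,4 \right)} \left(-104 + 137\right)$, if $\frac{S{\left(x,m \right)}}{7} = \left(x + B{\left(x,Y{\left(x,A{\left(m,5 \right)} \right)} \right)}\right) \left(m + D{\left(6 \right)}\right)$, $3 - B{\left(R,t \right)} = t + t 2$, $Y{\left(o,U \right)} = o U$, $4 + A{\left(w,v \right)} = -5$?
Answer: $-3100020$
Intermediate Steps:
$A{\left(w,v \right)} = -9$ ($A{\left(w,v \right)} = -4 - 5 = -9$)
$Y{\left(o,U \right)} = U o$
$B{\left(R,t \right)} = 3 - 3 t$ ($B{\left(R,t \right)} = 3 - \left(t + t 2\right) = 3 - \left(t + 2 t\right) = 3 - 3 t$)
$D{\left(P \right)} = 4 + P^{2}$
$S{\left(x,m \right)} = 7 \left(3 + 28 x\right) \left(40 + m\right)$ ($S{\left(x,m \right)} = 7 \left(x - \left(-3 + 3 \left(- 9 x\right)\right)\right) \left(m + \left(4 + 6^{2}\right)\right) = 7 \left(x + \left(3 + 27 x\right)\right) \left(m + \left(4 + 36\right)\right) = 7 \left(3 + 28 x\right) \left(m + 40\right) = 7 \left(3 + 28 x\right) \left(40 + m\right)$)
$S{\left(-11,4 \right)} \left(-104 + 137\right) = \left(840 + 21 \cdot 4 + 7840 \left(-11\right) + 196 \cdot 4 \left(-11\right)\right) \left(-104 + 137\right) = \left(840 + 84 - 86240 - 8624\right) 33 = \left(-93940\right) 33 = -3100020$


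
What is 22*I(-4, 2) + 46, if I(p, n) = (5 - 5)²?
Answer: 46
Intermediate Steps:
I(p, n) = 0 (I(p, n) = 0² = 0)
22*I(-4, 2) + 46 = 22*0 + 46 = 0 + 46 = 46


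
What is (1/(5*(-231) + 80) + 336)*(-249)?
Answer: -89938551/1075 ≈ -83664.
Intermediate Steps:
(1/(5*(-231) + 80) + 336)*(-249) = (1/(-1155 + 80) + 336)*(-249) = (1/(-1075) + 336)*(-249) = (-1/1075 + 336)*(-249) = (361199/1075)*(-249) = -89938551/1075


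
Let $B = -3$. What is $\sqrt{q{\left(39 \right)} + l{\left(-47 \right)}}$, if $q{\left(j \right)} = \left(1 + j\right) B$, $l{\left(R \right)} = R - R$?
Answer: $2 i \sqrt{30} \approx 10.954 i$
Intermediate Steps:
$l{\left(R \right)} = 0$
$q{\left(j \right)} = -3 - 3 j$ ($q{\left(j \right)} = \left(1 + j\right) \left(-3\right) = -3 - 3 j$)
$\sqrt{q{\left(39 \right)} + l{\left(-47 \right)}} = \sqrt{\left(-3 - 117\right) + 0} = \sqrt{-120 + 0} = \sqrt{-120} = 2 i \sqrt{30}$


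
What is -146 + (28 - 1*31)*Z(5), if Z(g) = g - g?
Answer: -146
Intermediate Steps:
Z(g) = 0
-146 + (28 - 1*31)*Z(5) = -146 + (28 - 1*31)*0 = -146 + (28 - 31)*0 = -146 - 3*0 = -146 + 0 = -146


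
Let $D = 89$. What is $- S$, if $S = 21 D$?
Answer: $-1869$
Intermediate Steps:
$S = 1869$ ($S = 21 \cdot 89 = 1869$)
$- S = \left(-1\right) 1869 = -1869$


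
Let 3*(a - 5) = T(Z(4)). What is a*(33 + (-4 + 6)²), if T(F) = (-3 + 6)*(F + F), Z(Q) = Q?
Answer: 481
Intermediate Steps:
T(F) = 6*F (T(F) = 3*(2*F) = 6*F)
a = 13 (a = 5 + (6*4)/3 = 5 + (⅓)*24 = 5 + 8 = 13)
a*(33 + (-4 + 6)²) = 13*(33 + (-4 + 6)²) = 13*(33 + 2²) = 13*(33 + 4) = 13*37 = 481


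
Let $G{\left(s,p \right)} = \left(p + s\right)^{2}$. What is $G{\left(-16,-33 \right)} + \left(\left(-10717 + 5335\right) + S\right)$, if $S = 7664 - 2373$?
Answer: $2310$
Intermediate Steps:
$S = 5291$
$G{\left(-16,-33 \right)} + \left(\left(-10717 + 5335\right) + S\right) = \left(-33 - 16\right)^{2} + \left(\left(-10717 + 5335\right) + 5291\right) = \left(-49\right)^{2} + \left(-5382 + 5291\right) = 2401 - 91 = 2310$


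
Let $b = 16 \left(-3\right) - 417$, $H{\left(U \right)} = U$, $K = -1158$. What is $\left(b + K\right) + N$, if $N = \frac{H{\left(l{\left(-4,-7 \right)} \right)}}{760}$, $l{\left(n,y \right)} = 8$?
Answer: $- \frac{154184}{95} \approx -1623.0$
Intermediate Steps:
$b = -465$ ($b = -48 - 417 = -465$)
$N = \frac{1}{95}$ ($N = \frac{8}{760} = 8 \cdot \frac{1}{760} = \frac{1}{95} \approx 0.010526$)
$\left(b + K\right) + N = \left(-465 - 1158\right) + \frac{1}{95} = -1623 + \frac{1}{95} = - \frac{154184}{95}$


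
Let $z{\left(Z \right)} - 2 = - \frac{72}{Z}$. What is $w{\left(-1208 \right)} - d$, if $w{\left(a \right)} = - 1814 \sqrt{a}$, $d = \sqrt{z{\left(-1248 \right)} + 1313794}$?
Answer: $- \frac{\sqrt{888126135}}{26} - 3628 i \sqrt{302} \approx -1146.2 - 63048.0 i$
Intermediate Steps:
$z{\left(Z \right)} = 2 - \frac{72}{Z}$
$d = \frac{\sqrt{888126135}}{26}$ ($d = \sqrt{\left(2 - \frac{72}{-1248}\right) + 1313794} = \sqrt{\left(2 - - \frac{3}{52}\right) + 1313794} = \sqrt{\left(2 + \frac{3}{52}\right) + 1313794} = \sqrt{\frac{107}{52} + 1313794} = \sqrt{\frac{68317395}{52}} = \frac{\sqrt{888126135}}{26} \approx 1146.2$)
$w{\left(-1208 \right)} - d = - 1814 \sqrt{-1208} - \frac{\sqrt{888126135}}{26} = - 1814 \cdot 2 i \sqrt{302} - \frac{\sqrt{888126135}}{26} = - 3628 i \sqrt{302} - \frac{\sqrt{888126135}}{26} = - \frac{\sqrt{888126135}}{26} - 3628 i \sqrt{302}$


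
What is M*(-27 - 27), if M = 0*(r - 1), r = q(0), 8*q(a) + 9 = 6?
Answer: 0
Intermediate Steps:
q(a) = -3/8 (q(a) = -9/8 + (⅛)*6 = -9/8 + ¾ = -3/8)
r = -3/8 ≈ -0.37500
M = 0 (M = 0*(-3/8 - 1) = 0*(-11/8) = 0)
M*(-27 - 27) = 0*(-27 - 27) = 0*(-54) = 0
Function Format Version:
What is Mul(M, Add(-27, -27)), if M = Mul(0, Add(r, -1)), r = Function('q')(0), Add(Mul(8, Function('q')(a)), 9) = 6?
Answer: 0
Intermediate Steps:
Function('q')(a) = Rational(-3, 8) (Function('q')(a) = Add(Rational(-9, 8), Mul(Rational(1, 8), 6)) = Add(Rational(-9, 8), Rational(3, 4)) = Rational(-3, 8))
r = Rational(-3, 8) ≈ -0.37500
M = 0 (M = Mul(0, Add(Rational(-3, 8), -1)) = Mul(0, Rational(-11, 8)) = 0)
Mul(M, Add(-27, -27)) = Mul(0, Add(-27, -27)) = Mul(0, -54) = 0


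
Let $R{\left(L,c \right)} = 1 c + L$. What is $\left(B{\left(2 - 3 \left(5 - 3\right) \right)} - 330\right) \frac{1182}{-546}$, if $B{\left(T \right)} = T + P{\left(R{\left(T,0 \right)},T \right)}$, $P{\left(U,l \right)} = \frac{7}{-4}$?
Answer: $\frac{264571}{364} \approx 726.84$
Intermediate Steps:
$R{\left(L,c \right)} = L + c$ ($R{\left(L,c \right)} = c + L = L + c$)
$P{\left(U,l \right)} = - \frac{7}{4}$ ($P{\left(U,l \right)} = 7 \left(- \frac{1}{4}\right) = - \frac{7}{4}$)
$B{\left(T \right)} = - \frac{7}{4} + T$ ($B{\left(T \right)} = T - \frac{7}{4} = - \frac{7}{4} + T$)
$\left(B{\left(2 - 3 \left(5 - 3\right) \right)} - 330\right) \frac{1182}{-546} = \left(\left(- \frac{7}{4} + \left(2 - 3 \left(5 - 3\right)\right)\right) - 330\right) \frac{1182}{-546} = \left(\left(- \frac{7}{4} + \left(2 - 6\right)\right) - 330\right) 1182 \left(- \frac{1}{546}\right) = \left(\left(- \frac{7}{4} + \left(2 - 6\right)\right) - 330\right) \left(- \frac{197}{91}\right) = \left(\left(- \frac{7}{4} - 4\right) - 330\right) \left(- \frac{197}{91}\right) = \left(- \frac{23}{4} - 330\right) \left(- \frac{197}{91}\right) = \left(- \frac{1343}{4}\right) \left(- \frac{197}{91}\right) = \frac{264571}{364}$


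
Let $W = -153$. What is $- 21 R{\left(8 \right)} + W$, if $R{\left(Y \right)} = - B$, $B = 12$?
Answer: $99$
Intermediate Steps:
$R{\left(Y \right)} = -12$ ($R{\left(Y \right)} = \left(-1\right) 12 = -12$)
$- 21 R{\left(8 \right)} + W = \left(-21\right) \left(-12\right) - 153 = 252 - 153 = 99$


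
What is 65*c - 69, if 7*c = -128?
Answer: -8803/7 ≈ -1257.6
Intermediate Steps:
c = -128/7 (c = (⅐)*(-128) = -128/7 ≈ -18.286)
65*c - 69 = 65*(-128/7) - 69 = -8320/7 - 69 = -8803/7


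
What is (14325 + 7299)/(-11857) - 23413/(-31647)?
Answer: -406726787/375238479 ≈ -1.0839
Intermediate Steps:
(14325 + 7299)/(-11857) - 23413/(-31647) = 21624*(-1/11857) - 23413*(-1/31647) = -21624/11857 + 23413/31647 = -406726787/375238479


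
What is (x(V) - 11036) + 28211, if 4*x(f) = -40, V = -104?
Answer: 17165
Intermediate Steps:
x(f) = -10 (x(f) = (¼)*(-40) = -10)
(x(V) - 11036) + 28211 = (-10 - 11036) + 28211 = -11046 + 28211 = 17165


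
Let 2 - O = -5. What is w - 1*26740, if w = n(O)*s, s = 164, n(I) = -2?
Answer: -27068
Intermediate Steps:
O = 7 (O = 2 - 1*(-5) = 2 + 5 = 7)
w = -328 (w = -2*164 = -328)
w - 1*26740 = -328 - 1*26740 = -328 - 26740 = -27068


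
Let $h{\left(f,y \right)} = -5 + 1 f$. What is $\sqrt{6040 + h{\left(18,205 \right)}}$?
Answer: $\sqrt{6053} \approx 77.801$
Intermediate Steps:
$h{\left(f,y \right)} = -5 + f$
$\sqrt{6040 + h{\left(18,205 \right)}} = \sqrt{6040 + \left(-5 + 18\right)} = \sqrt{6040 + 13} = \sqrt{6053}$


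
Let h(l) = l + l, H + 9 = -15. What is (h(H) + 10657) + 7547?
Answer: 18156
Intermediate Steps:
H = -24 (H = -9 - 15 = -24)
h(l) = 2*l
(h(H) + 10657) + 7547 = (2*(-24) + 10657) + 7547 = (-48 + 10657) + 7547 = 10609 + 7547 = 18156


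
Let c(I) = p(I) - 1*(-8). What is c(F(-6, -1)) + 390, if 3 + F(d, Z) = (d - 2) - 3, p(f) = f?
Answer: 384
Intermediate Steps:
F(d, Z) = -8 + d (F(d, Z) = -3 + ((d - 2) - 3) = -3 + ((-2 + d) - 3) = -3 + (-5 + d) = -8 + d)
c(I) = 8 + I (c(I) = I - 1*(-8) = I + 8 = 8 + I)
c(F(-6, -1)) + 390 = (8 + (-8 - 6)) + 390 = (8 - 14) + 390 = -6 + 390 = 384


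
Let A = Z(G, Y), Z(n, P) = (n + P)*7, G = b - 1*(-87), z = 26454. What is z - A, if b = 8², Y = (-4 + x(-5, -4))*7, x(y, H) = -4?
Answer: 25789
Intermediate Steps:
Y = -56 (Y = (-4 - 4)*7 = -8*7 = -56)
b = 64
G = 151 (G = 64 - 1*(-87) = 64 + 87 = 151)
Z(n, P) = 7*P + 7*n (Z(n, P) = (P + n)*7 = 7*P + 7*n)
A = 665 (A = 7*(-56) + 7*151 = -392 + 1057 = 665)
z - A = 26454 - 1*665 = 26454 - 665 = 25789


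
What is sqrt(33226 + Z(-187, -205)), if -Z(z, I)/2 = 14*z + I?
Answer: 2*sqrt(9718) ≈ 197.16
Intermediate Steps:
Z(z, I) = -28*z - 2*I (Z(z, I) = -2*(14*z + I) = -2*(I + 14*z) = -28*z - 2*I)
sqrt(33226 + Z(-187, -205)) = sqrt(33226 + (-28*(-187) - 2*(-205))) = sqrt(33226 + (5236 + 410)) = sqrt(33226 + 5646) = sqrt(38872) = 2*sqrt(9718)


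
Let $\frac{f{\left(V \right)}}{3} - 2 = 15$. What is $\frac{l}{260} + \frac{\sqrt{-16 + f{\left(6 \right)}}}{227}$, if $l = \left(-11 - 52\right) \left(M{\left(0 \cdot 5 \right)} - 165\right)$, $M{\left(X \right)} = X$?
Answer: $\frac{2079}{52} + \frac{\sqrt{35}}{227} \approx 40.007$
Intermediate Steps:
$f{\left(V \right)} = 51$ ($f{\left(V \right)} = 6 + 3 \cdot 15 = 6 + 45 = 51$)
$l = 10395$ ($l = \left(-11 - 52\right) \left(0 \cdot 5 - 165\right) = - 63 \left(0 - 165\right) = \left(-63\right) \left(-165\right) = 10395$)
$\frac{l}{260} + \frac{\sqrt{-16 + f{\left(6 \right)}}}{227} = \frac{10395}{260} + \frac{\sqrt{-16 + 51}}{227} = 10395 \cdot \frac{1}{260} + \sqrt{35} \cdot \frac{1}{227} = \frac{2079}{52} + \frac{\sqrt{35}}{227}$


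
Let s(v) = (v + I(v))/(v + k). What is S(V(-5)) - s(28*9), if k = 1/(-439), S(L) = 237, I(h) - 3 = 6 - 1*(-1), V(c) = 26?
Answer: 26103581/110627 ≈ 235.96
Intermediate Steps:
I(h) = 10 (I(h) = 3 + (6 - 1*(-1)) = 3 + (6 + 1) = 3 + 7 = 10)
k = -1/439 ≈ -0.0022779
s(v) = (10 + v)/(-1/439 + v) (s(v) = (v + 10)/(v - 1/439) = (10 + v)/(-1/439 + v))
S(V(-5)) - s(28*9) = 237 - 439*(10 + 28*9)/(-1 + 439*(28*9)) = 237 - 439*(10 + 252)/(-1 + 439*252) = 237 - 439*262/(-1 + 110628) = 237 - 439*262/110627 = 237 - 1*115018/110627 = 237 - 115018/110627 = 26103581/110627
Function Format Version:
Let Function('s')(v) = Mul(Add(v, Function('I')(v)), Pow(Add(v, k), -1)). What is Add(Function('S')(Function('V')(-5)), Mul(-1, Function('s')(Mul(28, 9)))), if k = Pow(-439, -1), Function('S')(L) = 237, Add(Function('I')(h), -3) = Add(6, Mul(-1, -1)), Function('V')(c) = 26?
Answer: Rational(26103581, 110627) ≈ 235.96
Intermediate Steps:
Function('I')(h) = 10 (Function('I')(h) = Add(3, Add(6, Mul(-1, -1))) = Add(3, Add(6, 1)) = Add(3, 7) = 10)
k = Rational(-1, 439) ≈ -0.0022779
Function('s')(v) = Mul(Pow(Add(Rational(-1, 439), v), -1), Add(10, v)) (Function('s')(v) = Mul(Add(v, 10), Pow(Add(v, Rational(-1, 439)), -1)) = Mul(Add(10, v), Pow(Add(Rational(-1, 439), v), -1)) = Mul(Pow(Add(Rational(-1, 439), v), -1), Add(10, v)))
Add(Function('S')(Function('V')(-5)), Mul(-1, Function('s')(Mul(28, 9)))) = Add(237, Mul(-1, Mul(439, Pow(Add(-1, Mul(439, Mul(28, 9))), -1), Add(10, Mul(28, 9))))) = Add(237, Mul(-1, Mul(439, Pow(Add(-1, Mul(439, 252)), -1), Add(10, 252)))) = Add(237, Mul(-1, Mul(439, Pow(Add(-1, 110628), -1), 262))) = Add(237, Mul(-1, Mul(439, Pow(110627, -1), 262))) = Add(237, Mul(-1, Mul(439, Rational(1, 110627), 262))) = Add(237, Mul(-1, Rational(115018, 110627))) = Add(237, Rational(-115018, 110627)) = Rational(26103581, 110627)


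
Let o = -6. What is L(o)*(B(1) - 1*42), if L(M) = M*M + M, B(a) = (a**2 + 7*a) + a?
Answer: -990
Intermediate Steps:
B(a) = a**2 + 8*a
L(M) = M + M**2 (L(M) = M**2 + M = M + M**2)
L(o)*(B(1) - 1*42) = (-6*(1 - 6))*(1*(8 + 1) - 1*42) = (-6*(-5))*(1*9 - 42) = 30*(9 - 42) = 30*(-33) = -990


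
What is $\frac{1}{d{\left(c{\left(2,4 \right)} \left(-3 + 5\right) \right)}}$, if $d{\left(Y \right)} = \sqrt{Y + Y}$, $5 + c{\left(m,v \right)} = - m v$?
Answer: $- \frac{i \sqrt{13}}{26} \approx - 0.13867 i$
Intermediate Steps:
$c{\left(m,v \right)} = -5 - m v$ ($c{\left(m,v \right)} = -5 + - m v = -5 - m v$)
$d{\left(Y \right)} = \sqrt{2} \sqrt{Y}$ ($d{\left(Y \right)} = \sqrt{2 Y} = \sqrt{2} \sqrt{Y}$)
$\frac{1}{d{\left(c{\left(2,4 \right)} \left(-3 + 5\right) \right)}} = \frac{1}{\sqrt{2} \sqrt{\left(-5 - 2 \cdot 4\right) \left(-3 + 5\right)}} = \frac{1}{\sqrt{2} \sqrt{\left(-5 - 8\right) 2}} = \frac{1}{\sqrt{2} \sqrt{\left(-13\right) 2}} = \frac{1}{\sqrt{2} \sqrt{-26}} = \frac{1}{\sqrt{2} i \sqrt{26}} = \frac{1}{2 i \sqrt{13}} = - \frac{i \sqrt{13}}{26}$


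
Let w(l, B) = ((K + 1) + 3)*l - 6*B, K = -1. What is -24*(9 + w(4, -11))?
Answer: -2088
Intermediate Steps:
w(l, B) = -6*B + 3*l (w(l, B) = ((-1 + 1) + 3)*l - 6*B = (0 + 3)*l - 6*B = 3*l - 6*B = -6*B + 3*l)
-24*(9 + w(4, -11)) = -24*(9 + (-6*(-11) + 3*4)) = -24*(9 + (66 + 12)) = -24*(9 + 78) = -24*87 = -2088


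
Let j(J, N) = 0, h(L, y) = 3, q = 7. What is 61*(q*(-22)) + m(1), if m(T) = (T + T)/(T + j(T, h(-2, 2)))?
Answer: -9392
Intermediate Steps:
m(T) = 2 (m(T) = (T + T)/(T + 0) = (2*T)/T = 2)
61*(q*(-22)) + m(1) = 61*(7*(-22)) + 2 = 61*(-154) + 2 = -9394 + 2 = -9392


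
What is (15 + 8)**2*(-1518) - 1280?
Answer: -804302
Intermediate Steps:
(15 + 8)**2*(-1518) - 1280 = 23**2*(-1518) - 1280 = 529*(-1518) - 1280 = -803022 - 1280 = -804302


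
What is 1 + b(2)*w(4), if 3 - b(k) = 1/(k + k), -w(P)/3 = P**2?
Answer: -131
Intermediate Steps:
w(P) = -3*P**2
b(k) = 3 - 1/(2*k) (b(k) = 3 - 1/(k + k) = 3 - 1/(2*k))
1 + b(2)*w(4) = 1 + (3 - 1/2/2)*(-3*4**2) = 1 + (3 - 1/2*1/2)*(-3*16) = 1 + (3 - 1/4)*(-48) = 1 + (11/4)*(-48) = 1 - 132 = -131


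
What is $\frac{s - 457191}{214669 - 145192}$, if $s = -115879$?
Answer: $- \frac{573070}{69477} \approx -8.2483$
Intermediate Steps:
$\frac{s - 457191}{214669 - 145192} = \frac{-115879 - 457191}{214669 - 145192} = - \frac{573070}{69477}$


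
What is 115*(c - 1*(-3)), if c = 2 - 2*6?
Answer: -805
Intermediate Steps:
c = -10 (c = 2 - 12 = -10)
115*(c - 1*(-3)) = 115*(-10 - 1*(-3)) = 115*(-10 + 3) = 115*(-7) = -805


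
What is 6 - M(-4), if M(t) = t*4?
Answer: 22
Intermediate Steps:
M(t) = 4*t
6 - M(-4) = 6 - 4*(-4) = 6 - 1*(-16) = 6 + 16 = 22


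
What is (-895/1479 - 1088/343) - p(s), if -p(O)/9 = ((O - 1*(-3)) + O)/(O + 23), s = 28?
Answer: 3365720/507297 ≈ 6.6346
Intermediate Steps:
p(O) = -9*(3 + 2*O)/(23 + O) (p(O) = -9*((O - 1*(-3)) + O)/(O + 23) = -9*((O + 3) + O)/(23 + O) = -9*((3 + O) + O)/(23 + O) = -9*(3 + 2*O)/(23 + O))
(-895/1479 - 1088/343) - p(s) = (-895/1479 - 1088/343) - 9*(-3 - 2*28)/(23 + 28) = (-895*1/1479 - 1088*1/343) - 9*(-3 - 56)/51 = (-895/1479 - 1088/343) - 9*(-59)/51 = -1916137/507297 - 1*(-177/17) = -1916137/507297 + 177/17 = 3365720/507297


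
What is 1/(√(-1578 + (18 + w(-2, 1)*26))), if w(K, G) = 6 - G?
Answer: -I*√1430/1430 ≈ -0.026444*I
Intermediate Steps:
1/(√(-1578 + (18 + w(-2, 1)*26))) = 1/(√(-1578 + (18 + (6 - 1*1)*26))) = 1/(√(-1578 + (18 + (6 - 1)*26))) = 1/(√(-1578 + (18 + 5*26))) = 1/(√(-1578 + (18 + 130))) = 1/(√(-1578 + 148)) = 1/(√(-1430)) = 1/(I*√1430) = -I*√1430/1430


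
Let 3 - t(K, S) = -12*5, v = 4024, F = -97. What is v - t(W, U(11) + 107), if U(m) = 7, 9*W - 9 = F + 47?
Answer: 3961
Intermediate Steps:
W = -41/9 (W = 1 + (-97 + 47)/9 = 1 + (1/9)*(-50) = 1 - 50/9 = -41/9 ≈ -4.5556)
t(K, S) = 63 (t(K, S) = 3 - (-12)*5 = 3 - 1*(-60) = 3 + 60 = 63)
v - t(W, U(11) + 107) = 4024 - 1*63 = 4024 - 63 = 3961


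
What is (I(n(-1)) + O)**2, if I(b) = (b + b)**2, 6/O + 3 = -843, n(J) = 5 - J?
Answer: 412211809/19881 ≈ 20734.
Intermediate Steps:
O = -1/141 (O = 6/(-3 - 843) = 6/(-846) = 6*(-1/846) = -1/141 ≈ -0.0070922)
I(b) = 4*b**2 (I(b) = (2*b)**2 = 4*b**2)
(I(n(-1)) + O)**2 = (4*(5 - 1*(-1))**2 - 1/141)**2 = (4*(5 + 1)**2 - 1/141)**2 = (4*6**2 - 1/141)**2 = (4*36 - 1/141)**2 = (144 - 1/141)**2 = (20303/141)**2 = 412211809/19881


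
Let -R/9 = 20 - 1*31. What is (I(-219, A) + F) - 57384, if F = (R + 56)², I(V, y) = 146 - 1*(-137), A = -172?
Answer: -33076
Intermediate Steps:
R = 99 (R = -9*(20 - 1*31) = -9*(20 - 31) = -9*(-11) = 99)
I(V, y) = 283 (I(V, y) = 146 + 137 = 283)
F = 24025 (F = (99 + 56)² = 155² = 24025)
(I(-219, A) + F) - 57384 = (283 + 24025) - 57384 = 24308 - 57384 = -33076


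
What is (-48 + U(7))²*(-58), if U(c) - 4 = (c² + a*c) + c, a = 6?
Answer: -169128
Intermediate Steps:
U(c) = 4 + c² + 7*c (U(c) = 4 + ((c² + 6*c) + c) = 4 + (c² + 7*c) = 4 + c² + 7*c)
(-48 + U(7))²*(-58) = (-48 + (4 + 7² + 7*7))²*(-58) = (-48 + (4 + 49 + 49))²*(-58) = (-48 + 102)²*(-58) = 54²*(-58) = 2916*(-58) = -169128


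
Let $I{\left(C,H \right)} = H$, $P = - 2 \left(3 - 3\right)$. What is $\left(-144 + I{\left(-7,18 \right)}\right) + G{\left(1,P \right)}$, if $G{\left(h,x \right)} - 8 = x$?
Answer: $-118$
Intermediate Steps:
$P = 0$ ($P = \left(-2\right) 0 = 0$)
$G{\left(h,x \right)} = 8 + x$
$\left(-144 + I{\left(-7,18 \right)}\right) + G{\left(1,P \right)} = \left(-144 + 18\right) + \left(8 + 0\right) = -126 + 8 = -118$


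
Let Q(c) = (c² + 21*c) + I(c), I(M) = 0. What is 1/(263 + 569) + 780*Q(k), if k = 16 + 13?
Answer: 940992001/832 ≈ 1.1310e+6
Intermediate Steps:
k = 29
Q(c) = c² + 21*c (Q(c) = (c² + 21*c) + 0 = c² + 21*c)
1/(263 + 569) + 780*Q(k) = 1/(263 + 569) + 780*(29*(21 + 29)) = 1/832 + 780*(29*50) = 1/832 + 780*1450 = 1/832 + 1131000 = 940992001/832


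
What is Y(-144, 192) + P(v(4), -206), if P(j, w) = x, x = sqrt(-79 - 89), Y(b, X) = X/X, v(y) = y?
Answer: 1 + 2*I*sqrt(42) ≈ 1.0 + 12.961*I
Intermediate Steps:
Y(b, X) = 1
x = 2*I*sqrt(42) (x = sqrt(-168) = 2*I*sqrt(42) ≈ 12.961*I)
P(j, w) = 2*I*sqrt(42)
Y(-144, 192) + P(v(4), -206) = 1 + 2*I*sqrt(42)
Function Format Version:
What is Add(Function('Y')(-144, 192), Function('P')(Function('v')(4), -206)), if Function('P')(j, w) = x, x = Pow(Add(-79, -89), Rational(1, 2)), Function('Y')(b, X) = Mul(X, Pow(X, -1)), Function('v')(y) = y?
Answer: Add(1, Mul(2, I, Pow(42, Rational(1, 2)))) ≈ Add(1.0000, Mul(12.961, I))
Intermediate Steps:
Function('Y')(b, X) = 1
x = Mul(2, I, Pow(42, Rational(1, 2))) (x = Pow(-168, Rational(1, 2)) = Mul(2, I, Pow(42, Rational(1, 2))) ≈ Mul(12.961, I))
Function('P')(j, w) = Mul(2, I, Pow(42, Rational(1, 2)))
Add(Function('Y')(-144, 192), Function('P')(Function('v')(4), -206)) = Add(1, Mul(2, I, Pow(42, Rational(1, 2))))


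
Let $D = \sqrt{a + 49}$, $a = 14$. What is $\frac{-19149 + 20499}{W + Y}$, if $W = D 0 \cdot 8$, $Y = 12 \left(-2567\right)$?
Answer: $- \frac{225}{5134} \approx -0.043825$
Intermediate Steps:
$Y = -30804$
$D = 3 \sqrt{7}$ ($D = \sqrt{14 + 49} = \sqrt{63} = 3 \sqrt{7} \approx 7.9373$)
$W = 0$ ($W = 3 \sqrt{7} \cdot 0 \cdot 8 = 3 \sqrt{7} \cdot 0 = 0$)
$\frac{-19149 + 20499}{W + Y} = \frac{-19149 + 20499}{0 - 30804} = \frac{1350}{-30804} = 1350 \left(- \frac{1}{30804}\right) = - \frac{225}{5134}$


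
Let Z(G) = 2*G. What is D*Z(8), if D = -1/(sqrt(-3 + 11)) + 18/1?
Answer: 288 - 4*sqrt(2) ≈ 282.34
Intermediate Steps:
D = 18 - sqrt(2)/4 (D = -1/(sqrt(8)) + 18*1 = -1/(2*sqrt(2)) + 18 = -sqrt(2)/4 + 18 = 18 - sqrt(2)/4 ≈ 17.646)
D*Z(8) = (18 - sqrt(2)/4)*(2*8) = (18 - sqrt(2)/4)*16 = 288 - 4*sqrt(2)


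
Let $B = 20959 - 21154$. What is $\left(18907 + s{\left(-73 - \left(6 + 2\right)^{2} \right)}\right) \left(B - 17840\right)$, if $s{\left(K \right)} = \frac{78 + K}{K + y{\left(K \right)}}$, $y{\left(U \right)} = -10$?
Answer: $- \frac{50126262580}{147} \approx -3.41 \cdot 10^{8}$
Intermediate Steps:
$s{\left(K \right)} = \frac{78 + K}{-10 + K}$ ($s{\left(K \right)} = \frac{78 + K}{K - 10} = \frac{78 + K}{-10 + K}$)
$B = -195$ ($B = 20959 - 21154 = -195$)
$\left(18907 + s{\left(-73 - \left(6 + 2\right)^{2} \right)}\right) \left(B - 17840\right) = \left(18907 + \frac{78 - \left(73 + \left(6 + 2\right)^{2}\right)}{-10 - \left(73 + \left(6 + 2\right)^{2}\right)}\right) \left(-195 - 17840\right) = \left(18907 + \frac{78 - 137}{-10 - 137}\right) \left(-18035\right) = \left(18907 + \frac{1}{-147} \left(-59\right)\right) \left(-18035\right) = \left(18907 - - \frac{59}{147}\right) \left(-18035\right) = \left(18907 + \frac{59}{147}\right) \left(-18035\right) = \frac{2779388}{147} \left(-18035\right) = - \frac{50126262580}{147}$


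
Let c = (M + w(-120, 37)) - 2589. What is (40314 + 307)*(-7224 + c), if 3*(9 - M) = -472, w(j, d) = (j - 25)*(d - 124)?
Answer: 361730005/3 ≈ 1.2058e+8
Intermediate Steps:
w(j, d) = (-124 + d)*(-25 + j) (w(j, d) = (-25 + j)*(-124 + d) = (-124 + d)*(-25 + j))
M = 499/3 (M = 9 - ⅓*(-472) = 9 + 472/3 = 499/3 ≈ 166.33)
c = 30577/3 (c = (499/3 + (3100 - 124*(-120) - 25*37 + 37*(-120))) - 2589 = (499/3 + (3100 + 14880 - 925 - 4440)) - 2589 = (499/3 + 12615) - 2589 = 38344/3 - 2589 = 30577/3 ≈ 10192.)
(40314 + 307)*(-7224 + c) = (40314 + 307)*(-7224 + 30577/3) = 40621*(8905/3) = 361730005/3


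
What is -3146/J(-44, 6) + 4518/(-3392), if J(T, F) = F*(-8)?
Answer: 326699/5088 ≈ 64.210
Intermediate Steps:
J(T, F) = -8*F
-3146/J(-44, 6) + 4518/(-3392) = -3146/((-8*6)) + 4518/(-3392) = -3146/(-48) + 4518*(-1/3392) = -3146*(-1/48) - 2259/1696 = 1573/24 - 2259/1696 = 326699/5088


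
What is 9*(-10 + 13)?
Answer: 27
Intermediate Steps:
9*(-10 + 13) = 9*3 = 27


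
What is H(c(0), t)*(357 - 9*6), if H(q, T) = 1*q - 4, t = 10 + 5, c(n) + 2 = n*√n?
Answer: -1818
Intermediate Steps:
c(n) = -2 + n^(3/2) (c(n) = -2 + n*√n = -2 + n^(3/2))
t = 15
H(q, T) = -4 + q (H(q, T) = q - 4 = -4 + q)
H(c(0), t)*(357 - 9*6) = (-4 + (-2 + 0^(3/2)))*(357 - 9*6) = (-4 + (-2 + 0))*(357 - 54) = (-4 - 2)*303 = -6*303 = -1818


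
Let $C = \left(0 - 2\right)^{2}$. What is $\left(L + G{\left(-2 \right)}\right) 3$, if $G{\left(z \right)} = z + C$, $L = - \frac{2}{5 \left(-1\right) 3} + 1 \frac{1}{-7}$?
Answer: $\frac{209}{35} \approx 5.9714$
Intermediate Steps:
$L = - \frac{1}{105}$ ($L = - \frac{2}{\left(-5\right) 3} + 1 \left(- \frac{1}{7}\right) = - \frac{2}{-15} - \frac{1}{7} = \left(-2\right) \left(- \frac{1}{15}\right) - \frac{1}{7} = \frac{2}{15} - \frac{1}{7} = - \frac{1}{105} \approx -0.0095238$)
$C = 4$ ($C = \left(-2\right)^{2} = 4$)
$G{\left(z \right)} = 4 + z$ ($G{\left(z \right)} = z + 4 = 4 + z$)
$\left(L + G{\left(-2 \right)}\right) 3 = \left(- \frac{1}{105} + \left(4 - 2\right)\right) 3 = \left(- \frac{1}{105} + 2\right) 3 = \frac{209}{105} \cdot 3 = \frac{209}{35}$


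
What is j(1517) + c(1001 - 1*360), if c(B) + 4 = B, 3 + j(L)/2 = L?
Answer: 3665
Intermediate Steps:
j(L) = -6 + 2*L
c(B) = -4 + B
j(1517) + c(1001 - 1*360) = (-6 + 2*1517) + (-4 + (1001 - 1*360)) = (-6 + 3034) + (-4 + (1001 - 360)) = 3028 + (-4 + 641) = 3028 + 637 = 3665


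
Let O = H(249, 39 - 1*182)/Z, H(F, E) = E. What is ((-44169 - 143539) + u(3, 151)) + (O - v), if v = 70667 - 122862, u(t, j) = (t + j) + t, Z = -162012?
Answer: -21929296129/162012 ≈ -1.3536e+5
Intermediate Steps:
u(t, j) = j + 2*t (u(t, j) = (j + t) + t = j + 2*t)
v = -52195
O = 143/162012 (O = (39 - 1*182)/(-162012) = (39 - 182)*(-1/162012) = -143*(-1/162012) = 143/162012 ≈ 0.00088265)
((-44169 - 143539) + u(3, 151)) + (O - v) = ((-44169 - 143539) + (151 + 2*3)) + (143/162012 - 1*(-52195)) = (-187708 + (151 + 6)) + (143/162012 + 52195) = (-187708 + 157) + 8456216483/162012 = -187551 + 8456216483/162012 = -21929296129/162012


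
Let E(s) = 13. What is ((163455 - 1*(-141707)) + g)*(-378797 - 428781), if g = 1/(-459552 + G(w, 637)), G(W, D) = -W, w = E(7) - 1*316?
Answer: -113178296081407786/459249 ≈ -2.4644e+11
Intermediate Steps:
w = -303 (w = 13 - 1*316 = 13 - 316 = -303)
g = -1/459249 (g = 1/(-459552 - 1*(-303)) = 1/(-459552 + 303) = 1/(-459249) = -1/459249 ≈ -2.1775e-6)
((163455 - 1*(-141707)) + g)*(-378797 - 428781) = ((163455 - 1*(-141707)) - 1/459249)*(-378797 - 428781) = ((163455 + 141707) - 1/459249)*(-807578) = (305162 - 1/459249)*(-807578) = (140145343337/459249)*(-807578) = -113178296081407786/459249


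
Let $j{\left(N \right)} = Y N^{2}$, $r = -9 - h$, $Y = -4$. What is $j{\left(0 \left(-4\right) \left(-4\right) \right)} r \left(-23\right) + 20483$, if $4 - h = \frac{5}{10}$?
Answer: $20483$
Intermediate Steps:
$h = \frac{7}{2}$ ($h = 4 - \frac{5}{10} = 4 - 5 \cdot \frac{1}{10} = 4 - \frac{1}{2} = \frac{7}{2} \approx 3.5$)
$r = - \frac{25}{2}$ ($r = -9 - \frac{7}{2} = - \frac{25}{2} \approx -12.5$)
$j{\left(N \right)} = - 4 N^{2}$
$j{\left(0 \left(-4\right) \left(-4\right) \right)} r \left(-23\right) + 20483 = - 4 \left(0 \left(-4\right) \left(-4\right)\right)^{2} \left(- \frac{25}{2}\right) \left(-23\right) + 20483 = - 4 \left(0 \left(-4\right)\right)^{2} \left(- \frac{25}{2}\right) \left(-23\right) + 20483 = - 4 \cdot 0^{2} \left(- \frac{25}{2}\right) \left(-23\right) + 20483 = \left(-4\right) 0 \left(- \frac{25}{2}\right) \left(-23\right) + 20483 = 0 \left(- \frac{25}{2}\right) \left(-23\right) + 20483 = 0 \left(-23\right) + 20483 = 0 + 20483 = 20483$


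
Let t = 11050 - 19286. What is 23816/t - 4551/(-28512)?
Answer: -53463313/19568736 ≈ -2.7321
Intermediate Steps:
t = -8236
23816/t - 4551/(-28512) = 23816/(-8236) - 4551/(-28512) = 23816*(-1/8236) - 4551*(-1/28512) = -5954/2059 + 1517/9504 = -53463313/19568736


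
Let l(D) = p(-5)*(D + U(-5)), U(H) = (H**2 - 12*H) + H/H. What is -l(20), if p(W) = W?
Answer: 530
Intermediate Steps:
U(H) = 1 + H**2 - 12*H (U(H) = (H**2 - 12*H) + 1 = 1 + H**2 - 12*H)
l(D) = -430 - 5*D (l(D) = -5*(D + (1 + (-5)**2 - 12*(-5))) = -5*(D + (1 + 25 + 60)) = -5*(D + 86) = -5*(86 + D) = -430 - 5*D)
-l(20) = -(-430 - 5*20) = -(-430 - 100) = -1*(-530) = 530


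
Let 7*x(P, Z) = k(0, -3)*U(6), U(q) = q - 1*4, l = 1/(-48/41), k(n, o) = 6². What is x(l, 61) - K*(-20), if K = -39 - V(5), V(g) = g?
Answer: -6088/7 ≈ -869.71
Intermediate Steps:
K = -44 (K = -39 - 1*5 = -39 - 5 = -44)
k(n, o) = 36
l = -41/48 (l = 1/(-48*1/41) = 1/(-48/41) = -41/48 ≈ -0.85417)
U(q) = -4 + q (U(q) = q - 4 = -4 + q)
x(P, Z) = 72/7 (x(P, Z) = (36*(-4 + 6))/7 = (36*2)/7 = (⅐)*72 = 72/7)
x(l, 61) - K*(-20) = 72/7 - (-44)*(-20) = 72/7 - 1*880 = 72/7 - 880 = -6088/7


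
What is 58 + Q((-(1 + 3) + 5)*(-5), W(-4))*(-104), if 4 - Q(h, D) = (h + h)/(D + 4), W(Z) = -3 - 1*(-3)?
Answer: -618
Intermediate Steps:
W(Z) = 0 (W(Z) = -3 + 3 = 0)
Q(h, D) = 4 - 2*h/(4 + D) (Q(h, D) = 4 - (h + h)/(D + 4) = 4 - 2*h/(4 + D))
58 + Q((-(1 + 3) + 5)*(-5), W(-4))*(-104) = 58 + (2*(8 - (-(1 + 3) + 5)*(-5) + 2*0)/(4 + 0))*(-104) = 58 + (2*(8 - (-1*4 + 5)*(-5) + 0)/4)*(-104) = 58 + (2*(¼)*(8 - (-4 + 5)*(-5) + 0))*(-104) = 58 + (2*(¼)*(8 - (-5) + 0))*(-104) = 58 + (2*(¼)*(8 - 1*(-5) + 0))*(-104) = 58 + (2*(¼)*(8 + 5 + 0))*(-104) = 58 + (2*(¼)*13)*(-104) = 58 + (13/2)*(-104) = 58 - 676 = -618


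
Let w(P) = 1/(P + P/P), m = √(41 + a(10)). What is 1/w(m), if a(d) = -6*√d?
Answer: 1 + √(41 - 6*√10) ≈ 5.6932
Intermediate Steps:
m = √(41 - 6*√10) ≈ 4.6932
w(P) = 1/(1 + P) (w(P) = 1/(P + 1) = 1/(1 + P))
1/w(m) = 1/(1/(1 + √(41 - 6*√10))) = 1 + √(41 - 6*√10)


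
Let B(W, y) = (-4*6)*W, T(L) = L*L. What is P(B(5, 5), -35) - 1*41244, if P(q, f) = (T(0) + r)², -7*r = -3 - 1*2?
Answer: -2020931/49 ≈ -41244.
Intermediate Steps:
T(L) = L²
r = 5/7 (r = -(-3 - 1*2)/7 = -(-3 - 2)/7 = -⅐*(-5) = 5/7 ≈ 0.71429)
B(W, y) = -24*W
P(q, f) = 25/49 (P(q, f) = (0² + 5/7)² = (0 + 5/7)² = (5/7)² = 25/49)
P(B(5, 5), -35) - 1*41244 = 25/49 - 1*41244 = 25/49 - 41244 = -2020931/49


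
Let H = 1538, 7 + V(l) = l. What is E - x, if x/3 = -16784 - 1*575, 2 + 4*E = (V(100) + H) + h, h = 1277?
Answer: 105607/2 ≈ 52804.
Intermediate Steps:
V(l) = -7 + l
E = 1453/2 (E = -½ + (((-7 + 100) + 1538) + 1277)/4 = -½ + ((93 + 1538) + 1277)/4 = -½ + (1631 + 1277)/4 = -½ + (¼)*2908 = -½ + 727 = 1453/2 ≈ 726.50)
x = -52077 (x = 3*(-16784 - 1*575) = 3*(-16784 - 575) = 3*(-17359) = -52077)
E - x = 1453/2 - 1*(-52077) = 1453/2 + 52077 = 105607/2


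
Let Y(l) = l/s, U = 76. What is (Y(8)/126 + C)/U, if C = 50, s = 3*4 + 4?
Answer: 12601/19152 ≈ 0.65795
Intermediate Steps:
s = 16 (s = 12 + 4 = 16)
Y(l) = l/16
(Y(8)/126 + C)/U = (((1/16)*8)/126 + 50)/76 = ((½)*(1/126) + 50)/76 = (1/252 + 50)/76 = (1/76)*(12601/252) = 12601/19152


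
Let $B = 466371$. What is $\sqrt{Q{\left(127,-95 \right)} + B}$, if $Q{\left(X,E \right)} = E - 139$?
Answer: $21 \sqrt{1057} \approx 682.74$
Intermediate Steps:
$Q{\left(X,E \right)} = -139 + E$
$\sqrt{Q{\left(127,-95 \right)} + B} = \sqrt{\left(-139 - 95\right) + 466371} = \sqrt{-234 + 466371} = \sqrt{466137} = 21 \sqrt{1057}$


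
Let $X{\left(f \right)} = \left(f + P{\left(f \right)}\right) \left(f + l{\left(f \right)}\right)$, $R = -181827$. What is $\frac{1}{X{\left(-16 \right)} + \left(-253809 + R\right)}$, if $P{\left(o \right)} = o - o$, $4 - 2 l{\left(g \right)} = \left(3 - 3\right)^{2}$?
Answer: $- \frac{1}{435412} \approx -2.2967 \cdot 10^{-6}$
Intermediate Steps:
$l{\left(g \right)} = 2$ ($l{\left(g \right)} = 2 - \frac{\left(3 - 3\right)^{2}}{2} = 2 - \frac{0^{2}}{2} = 2 - 0 = 2 + 0 = 2$)
$P{\left(o \right)} = 0$
$X{\left(f \right)} = f \left(2 + f\right)$ ($X{\left(f \right)} = \left(f + 0\right) \left(f + 2\right) = f \left(2 + f\right)$)
$\frac{1}{X{\left(-16 \right)} + \left(-253809 + R\right)} = \frac{1}{- 16 \left(2 - 16\right) - 435636} = \frac{1}{\left(-16\right) \left(-14\right) - 435636} = \frac{1}{224 - 435636} = \frac{1}{-435412} = - \frac{1}{435412}$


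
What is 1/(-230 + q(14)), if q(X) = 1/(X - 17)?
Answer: -3/691 ≈ -0.0043415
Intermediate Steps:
q(X) = 1/(-17 + X)
1/(-230 + q(14)) = 1/(-230 + 1/(-17 + 14)) = 1/(-230 + 1/(-3)) = 1/(-230 - ⅓) = 1/(-691/3) = -3/691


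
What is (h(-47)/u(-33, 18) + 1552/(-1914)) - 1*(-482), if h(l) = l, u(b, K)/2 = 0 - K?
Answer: 5540969/11484 ≈ 482.49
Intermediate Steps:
u(b, K) = -2*K (u(b, K) = 2*(0 - K) = 2*(-K) = -2*K)
(h(-47)/u(-33, 18) + 1552/(-1914)) - 1*(-482) = (-47/((-2*18)) + 1552/(-1914)) - 1*(-482) = (-47/(-36) + 1552*(-1/1914)) + 482 = (-47*(-1/36) - 776/957) + 482 = (47/36 - 776/957) + 482 = 5681/11484 + 482 = 5540969/11484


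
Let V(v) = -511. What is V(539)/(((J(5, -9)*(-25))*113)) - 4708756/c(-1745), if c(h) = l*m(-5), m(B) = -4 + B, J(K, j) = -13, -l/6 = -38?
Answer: 43232003882/18839925 ≈ 2294.7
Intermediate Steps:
l = 228 (l = -6*(-38) = 228)
c(h) = -2052 (c(h) = 228*(-4 - 5) = 228*(-9) = -2052)
V(539)/(((J(5, -9)*(-25))*113)) - 4708756/c(-1745) = -511/(-13*(-25)*113) - 4708756/(-2052) = -511/(325*113) - 4708756*(-1/2052) = -511/36725 + 1177189/513 = 43232003882/18839925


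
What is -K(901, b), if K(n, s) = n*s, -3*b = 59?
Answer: 53159/3 ≈ 17720.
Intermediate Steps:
b = -59/3 (b = -⅓*59 = -59/3 ≈ -19.667)
-K(901, b) = -901*(-59)/3 = -1*(-53159/3) = 53159/3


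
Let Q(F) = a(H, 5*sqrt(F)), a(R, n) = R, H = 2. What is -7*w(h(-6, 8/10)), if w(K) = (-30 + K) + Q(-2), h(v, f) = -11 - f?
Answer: 1393/5 ≈ 278.60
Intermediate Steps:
Q(F) = 2
w(K) = -28 + K (w(K) = (-30 + K) + 2 = -28 + K)
-7*w(h(-6, 8/10)) = -7*(-28 + (-11 - 8/10)) = -7*(-28 + (-11 - 1*4/5)) = -7*(-28 + (-11 - 4/5)) = -7*(-28 - 59/5) = -7*(-199/5) = 1393/5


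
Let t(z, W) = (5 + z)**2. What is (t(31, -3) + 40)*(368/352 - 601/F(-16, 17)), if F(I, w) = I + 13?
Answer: 8878388/33 ≈ 2.6904e+5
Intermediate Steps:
F(I, w) = 13 + I
(t(31, -3) + 40)*(368/352 - 601/F(-16, 17)) = ((5 + 31)**2 + 40)*(368/352 - 601/(13 - 16)) = (36**2 + 40)*(368*(1/352) - 601/(-3)) = (1296 + 40)*(23/22 - 601*(-1/3)) = 1336*(23/22 + 601/3) = 1336*(13291/66) = 8878388/33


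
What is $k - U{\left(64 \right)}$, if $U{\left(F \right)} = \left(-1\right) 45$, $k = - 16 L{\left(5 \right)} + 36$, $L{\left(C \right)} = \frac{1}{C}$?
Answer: $\frac{389}{5} \approx 77.8$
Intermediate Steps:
$k = \frac{164}{5}$ ($k = - \frac{16}{5} + 36 = \frac{164}{5} \approx 32.8$)
$U{\left(F \right)} = -45$
$k - U{\left(64 \right)} = \frac{164}{5} - -45 = \frac{164}{5} + 45 = \frac{389}{5}$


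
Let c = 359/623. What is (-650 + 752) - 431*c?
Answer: -91183/623 ≈ -146.36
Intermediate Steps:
c = 359/623 (c = 359*(1/623) = 359/623 ≈ 0.57624)
(-650 + 752) - 431*c = (-650 + 752) - 431*359/623 = 102 - 154729/623 = -91183/623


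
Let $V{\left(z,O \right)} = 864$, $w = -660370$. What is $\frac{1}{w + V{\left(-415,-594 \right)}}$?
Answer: $- \frac{1}{659506} \approx -1.5163 \cdot 10^{-6}$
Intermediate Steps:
$\frac{1}{w + V{\left(-415,-594 \right)}} = \frac{1}{-660370 + 864} = \frac{1}{-659506} = - \frac{1}{659506}$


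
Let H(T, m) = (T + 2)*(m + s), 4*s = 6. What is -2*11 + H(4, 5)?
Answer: 17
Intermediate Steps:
s = 3/2 (s = (¼)*6 = 3/2 ≈ 1.5000)
H(T, m) = (2 + T)*(3/2 + m) (H(T, m) = (T + 2)*(m + 3/2) = (2 + T)*(3/2 + m))
-2*11 + H(4, 5) = -2*11 + (3 + 2*5 + (3/2)*4 + 4*5) = -22 + (3 + 10 + 6 + 20) = -22 + 39 = 17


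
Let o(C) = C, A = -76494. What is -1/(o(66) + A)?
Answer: 1/76428 ≈ 1.3084e-5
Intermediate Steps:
-1/(o(66) + A) = -1/(66 - 76494) = -1/(-76428) = -1*(-1/76428) = 1/76428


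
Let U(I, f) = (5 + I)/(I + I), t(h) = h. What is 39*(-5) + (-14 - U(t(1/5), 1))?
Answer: -222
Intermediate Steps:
U(I, f) = (5 + I)/(2*I) (U(I, f) = (5 + I)/((2*I)) = (5 + I)*(1/(2*I)) = (5 + I)/(2*I))
39*(-5) + (-14 - U(t(1/5), 1)) = 39*(-5) + (-14 - (5 + 1/5)/(2*(1/5))) = -195 + (-14 - (5 + ⅕)/(2*⅕)) = -195 + (-14 - 5*26/(2*5)) = -195 + (-14 - 1*13) = -195 + (-14 - 13) = -195 - 27 = -222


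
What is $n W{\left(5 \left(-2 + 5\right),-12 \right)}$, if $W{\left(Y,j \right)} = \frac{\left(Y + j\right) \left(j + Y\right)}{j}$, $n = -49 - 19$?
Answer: $51$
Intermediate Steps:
$n = -68$ ($n = -49 - 19 = -68$)
$W{\left(Y,j \right)} = \frac{\left(Y + j\right)^{2}}{j}$ ($W{\left(Y,j \right)} = \frac{\left(Y + j\right) \left(Y + j\right)}{j} = \frac{\left(Y + j\right)^{2}}{j}$)
$n W{\left(5 \left(-2 + 5\right),-12 \right)} = - 68 \frac{\left(5 \left(-2 + 5\right) - 12\right)^{2}}{-12} = - 68 \left(- \frac{\left(5 \cdot 3 - 12\right)^{2}}{12}\right) = - 68 \left(- \frac{\left(15 - 12\right)^{2}}{12}\right) = - 68 \left(- \frac{3^{2}}{12}\right) = - 68 \left(\left(- \frac{1}{12}\right) 9\right) = \left(-68\right) \left(- \frac{3}{4}\right) = 51$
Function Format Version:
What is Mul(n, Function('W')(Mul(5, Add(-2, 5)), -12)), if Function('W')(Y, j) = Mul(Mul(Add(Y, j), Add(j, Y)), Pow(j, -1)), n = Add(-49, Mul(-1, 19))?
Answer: 51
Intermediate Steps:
n = -68 (n = Add(-49, -19) = -68)
Function('W')(Y, j) = Mul(Pow(j, -1), Pow(Add(Y, j), 2)) (Function('W')(Y, j) = Mul(Mul(Add(Y, j), Add(Y, j)), Pow(j, -1)) = Mul(Pow(Add(Y, j), 2), Pow(j, -1)) = Mul(Pow(j, -1), Pow(Add(Y, j), 2)))
Mul(n, Function('W')(Mul(5, Add(-2, 5)), -12)) = Mul(-68, Mul(Pow(-12, -1), Pow(Add(Mul(5, Add(-2, 5)), -12), 2))) = Mul(-68, Mul(Rational(-1, 12), Pow(Add(Mul(5, 3), -12), 2))) = Mul(-68, Mul(Rational(-1, 12), Pow(Add(15, -12), 2))) = Mul(-68, Mul(Rational(-1, 12), Pow(3, 2))) = Mul(-68, Mul(Rational(-1, 12), 9)) = Mul(-68, Rational(-3, 4)) = 51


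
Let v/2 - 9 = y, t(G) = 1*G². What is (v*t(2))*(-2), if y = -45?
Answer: 576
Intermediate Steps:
t(G) = G²
v = -72 (v = 18 + 2*(-45) = 18 - 90 = -72)
(v*t(2))*(-2) = -72*2²*(-2) = -72*4*(-2) = -288*(-2) = 576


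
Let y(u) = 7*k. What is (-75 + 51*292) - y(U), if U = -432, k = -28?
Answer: 15013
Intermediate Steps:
y(u) = -196 (y(u) = 7*(-28) = -196)
(-75 + 51*292) - y(U) = (-75 + 51*292) - 1*(-196) = (-75 + 14892) + 196 = 14817 + 196 = 15013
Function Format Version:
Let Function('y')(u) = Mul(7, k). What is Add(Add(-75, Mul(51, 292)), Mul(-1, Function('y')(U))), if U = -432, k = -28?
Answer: 15013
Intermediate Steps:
Function('y')(u) = -196 (Function('y')(u) = Mul(7, -28) = -196)
Add(Add(-75, Mul(51, 292)), Mul(-1, Function('y')(U))) = Add(Add(-75, Mul(51, 292)), Mul(-1, -196)) = Add(Add(-75, 14892), 196) = Add(14817, 196) = 15013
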